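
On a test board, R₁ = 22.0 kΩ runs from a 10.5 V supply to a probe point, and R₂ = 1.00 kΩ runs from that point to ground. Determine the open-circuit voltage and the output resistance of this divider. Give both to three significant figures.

V_th = 0.457 V, R_th = 957 Ω

V_th is the open-circuit tap voltage: 10.5 × 1.00/(22.0 + 1.00) = 0.457 V.
With the supply zeroed, R₁ and R₂ appear in parallel from the tap: R_th = R₁‖R₂ = (22.0 × 1.00)/23.00 = 957 Ω.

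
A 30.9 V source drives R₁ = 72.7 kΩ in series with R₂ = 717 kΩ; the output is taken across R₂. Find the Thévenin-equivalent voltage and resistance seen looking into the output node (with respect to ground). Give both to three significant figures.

V_th = 28.1 V, R_th = 66.0 kΩ

V_th is the open-circuit tap voltage: 30.9 × 717/(72.7 + 717) = 28.1 V.
With the supply zeroed, R₁ and R₂ appear in parallel from the tap: R_th = R₁‖R₂ = (72.7 × 717)/789.7 = 66.0 kΩ.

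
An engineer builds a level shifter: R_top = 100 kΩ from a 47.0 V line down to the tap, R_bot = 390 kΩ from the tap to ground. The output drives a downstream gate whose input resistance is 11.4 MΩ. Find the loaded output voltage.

V_out ≈ 37.1 V

The load sits in parallel with R_bot: R_bot‖R_L = (390 × 11400) / (390 + 11400) = 377.1 kΩ.
V_out = 47.0 × 377.1 / (100 + 377.1) = 47.0 × 377.1/477.1 = 37.1 V.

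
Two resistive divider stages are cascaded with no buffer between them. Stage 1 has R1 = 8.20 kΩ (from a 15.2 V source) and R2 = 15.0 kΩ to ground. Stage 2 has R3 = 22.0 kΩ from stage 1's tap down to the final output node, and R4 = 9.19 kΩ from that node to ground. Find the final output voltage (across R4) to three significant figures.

Stage 2 presents R3+R4 = 31.19 kΩ as a load on stage 1's tap.
Stage 1's lower leg becomes R2‖(R3+R4) = 10.13 kΩ, so V_mid = 15.2 × 10.13/18.33 = 8.400 V.
Stage 2 is itself unloaded: V_out = V_mid × R4/(R3+R4) = 8.400 × 9.19/31.19 = 2.47 V.

V_out ≈ 2.47 V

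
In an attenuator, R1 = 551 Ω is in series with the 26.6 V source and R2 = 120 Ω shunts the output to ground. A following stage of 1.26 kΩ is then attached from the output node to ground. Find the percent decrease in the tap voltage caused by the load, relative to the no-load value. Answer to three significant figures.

The divider's output (Thévenin) resistance is R1‖R2 = 98.54 Ω.
Fractional drop under load = R_th/(R_th + R_L) = 98.54 / (98.54 + 1260) = 0.07253.
So the output falls by 7.25 %.

7.25 %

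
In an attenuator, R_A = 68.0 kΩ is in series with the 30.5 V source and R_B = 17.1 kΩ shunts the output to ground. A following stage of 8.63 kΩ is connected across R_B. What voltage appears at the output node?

The load sits in parallel with R_B: R_B‖R_L = (17.1 × 8.63) / (17.1 + 8.63) = 5.735 kΩ.
V_out = 30.5 × 5.735 / (68.0 + 5.735) = 30.5 × 5.735/73.74 = 2.37 V.
(Unloaded it would have been 6.13 V.)

V_out ≈ 2.37 V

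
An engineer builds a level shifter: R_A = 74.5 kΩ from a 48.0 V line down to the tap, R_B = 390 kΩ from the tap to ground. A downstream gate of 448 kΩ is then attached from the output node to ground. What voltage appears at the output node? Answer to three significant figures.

V_out ≈ 35.4 V

The load sits in parallel with R_B: R_B‖R_L = (390 × 448) / (390 + 448) = 208.5 kΩ.
V_out = 48.0 × 208.5 / (74.5 + 208.5) = 48.0 × 208.5/283.0 = 35.4 V.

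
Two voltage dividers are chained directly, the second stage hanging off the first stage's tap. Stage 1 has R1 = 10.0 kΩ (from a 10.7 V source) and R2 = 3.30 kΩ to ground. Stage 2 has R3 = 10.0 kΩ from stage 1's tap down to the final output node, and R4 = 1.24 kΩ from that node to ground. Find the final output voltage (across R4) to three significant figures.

Stage 2 presents R3+R4 = 11.24 kΩ as a load on stage 1's tap.
Stage 1's lower leg becomes R2‖(R3+R4) = 2.551 kΩ, so V_mid = 10.7 × 2.551/12.55 = 2.175 V.
Stage 2 is itself unloaded: V_out = V_mid × R4/(R3+R4) = 2.175 × 1.24/11.24 = 0.240 V.

V_out ≈ 0.240 V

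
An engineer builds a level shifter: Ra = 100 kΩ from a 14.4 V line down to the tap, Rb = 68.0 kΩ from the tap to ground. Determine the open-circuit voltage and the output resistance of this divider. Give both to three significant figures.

V_th is the open-circuit tap voltage: 14.4 × 68.0/(100 + 68.0) = 5.83 V.
With the supply zeroed, Ra and Rb appear in parallel from the tap: R_th = Ra‖Rb = (100 × 68.0)/168.0 = 40.5 kΩ.

V_th = 5.83 V, R_th = 40.5 kΩ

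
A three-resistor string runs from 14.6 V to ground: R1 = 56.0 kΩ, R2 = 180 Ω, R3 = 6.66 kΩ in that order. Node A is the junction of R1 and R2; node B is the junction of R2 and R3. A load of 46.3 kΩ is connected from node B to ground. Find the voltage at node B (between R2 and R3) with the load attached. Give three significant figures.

V ≈ 1.37 V

At node B, R3 is in parallel with the load: R3‖R_L = 5822 Ω.
Below node A the resistance is R2 + (R3‖R_L) = 6002 Ω, so V_A = 14.6 × 6002/62000 = 1.413 V.
Then V_B = V_A × (R3‖R_L)/(R2 + R3‖R_L) = 1.413 × 5822/6002 = 1.37 V.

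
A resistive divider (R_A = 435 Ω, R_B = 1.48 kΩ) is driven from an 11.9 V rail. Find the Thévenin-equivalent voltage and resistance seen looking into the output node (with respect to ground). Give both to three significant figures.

V_th is the open-circuit tap voltage: 11.9 × 1480/(435 + 1480) = 9.20 V.
With the supply zeroed, R_A and R_B appear in parallel from the tap: R_th = R_A‖R_B = (435 × 1480)/1915 = 336 Ω.

V_th = 9.20 V, R_th = 336 Ω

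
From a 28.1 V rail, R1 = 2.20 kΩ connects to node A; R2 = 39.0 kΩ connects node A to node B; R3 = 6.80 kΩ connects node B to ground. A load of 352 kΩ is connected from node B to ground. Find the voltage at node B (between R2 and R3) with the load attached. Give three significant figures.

At node B, R3 is in parallel with the load: R3‖R_L = 6.671 kΩ.
Below node A the resistance is R2 + (R3‖R_L) = 45.67 kΩ, so V_A = 28.1 × 45.67/47.87 = 26.81 V.
Then V_B = V_A × (R3‖R_L)/(R2 + R3‖R_L) = 26.81 × 6.671/45.67 = 3.92 V.

V ≈ 3.92 V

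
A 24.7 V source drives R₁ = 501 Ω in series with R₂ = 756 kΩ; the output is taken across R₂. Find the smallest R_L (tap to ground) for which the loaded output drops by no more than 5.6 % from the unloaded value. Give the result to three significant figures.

Output resistance R_th = R₁‖R₂ = (501 × 756000)/756500 = 500.7 Ω.
The fractional drop is R_th/(R_th + R_L); requiring this ≤ 0.0560 gives R_L ≥ R_th(1/0.0560 − 1) = 500.7 × 16.86 = 8.44 kΩ.

R_L(min) ≈ 8.44 kΩ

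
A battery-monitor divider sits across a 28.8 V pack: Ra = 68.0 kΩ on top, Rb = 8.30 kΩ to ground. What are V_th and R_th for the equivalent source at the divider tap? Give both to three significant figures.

V_th is the open-circuit tap voltage: 28.8 × 8.30/(68.0 + 8.30) = 3.13 V.
With the supply zeroed, Ra and Rb appear in parallel from the tap: R_th = Ra‖Rb = (68.0 × 8.30)/76.30 = 7.40 kΩ.

V_th = 3.13 V, R_th = 7.40 kΩ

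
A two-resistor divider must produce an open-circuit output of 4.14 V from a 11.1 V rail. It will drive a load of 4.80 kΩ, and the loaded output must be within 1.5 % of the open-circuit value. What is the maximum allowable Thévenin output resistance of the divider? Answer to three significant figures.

Loading drop = R_th/(R_th + R_L) ≤ 0.0150, so R_th ≤ R_L · ε/(1−ε) = 4.80 kΩ × 0.0150/0.9850 = 73.1 Ω.

R_th ≤ 73.1 Ω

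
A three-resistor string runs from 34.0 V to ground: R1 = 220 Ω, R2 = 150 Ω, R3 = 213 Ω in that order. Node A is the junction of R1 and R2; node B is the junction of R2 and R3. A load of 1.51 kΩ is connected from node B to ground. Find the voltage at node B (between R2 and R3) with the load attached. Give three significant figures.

V ≈ 11.4 V

At node B, R3 is in parallel with the load: R3‖R_L = 186.7 Ω.
Below node A the resistance is R2 + (R3‖R_L) = 336.7 Ω, so V_A = 34.0 × 336.7/556.7 = 20.56 V.
Then V_B = V_A × (R3‖R_L)/(R2 + R3‖R_L) = 20.56 × 186.7/336.7 = 11.4 V.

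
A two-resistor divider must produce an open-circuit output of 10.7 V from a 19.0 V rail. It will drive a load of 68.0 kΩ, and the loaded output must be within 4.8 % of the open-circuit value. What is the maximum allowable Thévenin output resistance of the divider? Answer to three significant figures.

R_th ≤ 3.43 kΩ

Loading drop = R_th/(R_th + R_L) ≤ 0.0480, so R_th ≤ R_L · ε/(1−ε) = 68.0 kΩ × 0.0480/0.9520 = 3.43 kΩ.
(Any R1, R2 with R2/(R1+R2) = 0.563 and R1‖R2 ≤ 3.43 kΩ will meet the spec.)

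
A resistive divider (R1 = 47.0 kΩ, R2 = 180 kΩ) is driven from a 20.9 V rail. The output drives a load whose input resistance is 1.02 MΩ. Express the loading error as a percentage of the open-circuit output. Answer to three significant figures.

The divider's output (Thévenin) resistance is R1‖R2 = 37.27 kΩ.
Fractional drop under load = R_th/(R_th + R_L) = 37.27 / (37.27 + 1020) = 0.03525.
So the output falls by 3.52 %.

3.52 %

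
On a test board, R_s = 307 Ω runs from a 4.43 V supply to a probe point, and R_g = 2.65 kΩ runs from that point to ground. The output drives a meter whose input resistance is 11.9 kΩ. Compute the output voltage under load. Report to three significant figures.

V_out ≈ 3.88 V

The load sits in parallel with R_g: R_g‖R_L = (2650 × 11900) / (2650 + 11900) = 2167 Ω.
V_out = 4.43 × 2167 / (307 + 2167) = 4.43 × 2167/2474 = 3.88 V.
(Unloaded it would have been 3.97 V.)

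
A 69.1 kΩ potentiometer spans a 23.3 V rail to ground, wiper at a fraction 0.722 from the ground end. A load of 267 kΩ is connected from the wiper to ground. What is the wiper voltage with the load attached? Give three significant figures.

V ≈ 16.0 V

The wiper splits the pot into (1−α)R = 19.21 kΩ above and αR = 49.89 kΩ below.
Lower section ‖ load = 42.04 kΩ.
V_wiper = 23.3 × 42.04/(19.21 + 42.04) = 16.0 V.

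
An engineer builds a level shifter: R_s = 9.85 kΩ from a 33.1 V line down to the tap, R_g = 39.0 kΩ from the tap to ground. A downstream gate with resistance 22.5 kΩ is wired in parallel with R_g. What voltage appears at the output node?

V_out ≈ 19.6 V

The load sits in parallel with R_g: R_g‖R_L = (39.0 × 22.5) / (39.0 + 22.5) = 14.27 kΩ.
V_out = 33.1 × 14.27 / (9.85 + 14.27) = 33.1 × 14.27/24.12 = 19.6 V.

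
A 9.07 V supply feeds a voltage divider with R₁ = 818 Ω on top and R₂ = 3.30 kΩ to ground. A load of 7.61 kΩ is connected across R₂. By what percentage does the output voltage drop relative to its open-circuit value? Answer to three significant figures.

The divider's output (Thévenin) resistance is R₁‖R₂ = 655.5 Ω.
Fractional drop under load = R_th/(R_th + R_L) = 655.5 / (655.5 + 7610) = 0.07931.
So the output falls by 7.93 %.

7.93 %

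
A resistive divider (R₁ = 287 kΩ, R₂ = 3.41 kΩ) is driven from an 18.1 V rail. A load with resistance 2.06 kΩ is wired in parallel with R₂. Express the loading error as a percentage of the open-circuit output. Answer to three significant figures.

The divider's output (Thévenin) resistance is R₁‖R₂ = 3.370 kΩ.
Fractional drop under load = R_th/(R_th + R_L) = 3.370 / (3.370 + 2.06) = 0.6206.
So the output falls by 62.1 %.

62.1 %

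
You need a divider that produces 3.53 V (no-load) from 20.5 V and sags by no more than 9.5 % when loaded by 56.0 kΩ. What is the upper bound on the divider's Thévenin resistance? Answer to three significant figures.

Loading drop = R_th/(R_th + R_L) ≤ 0.0950, so R_th ≤ R_L · ε/(1−ε) = 56.0 kΩ × 0.0950/0.9050 = 5.88 kΩ.

R_th ≤ 5.88 kΩ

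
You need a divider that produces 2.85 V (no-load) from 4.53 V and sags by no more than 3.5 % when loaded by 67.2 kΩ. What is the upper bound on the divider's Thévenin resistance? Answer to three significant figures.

Loading drop = R_th/(R_th + R_L) ≤ 0.0350, so R_th ≤ R_L · ε/(1−ε) = 67.2 kΩ × 0.0350/0.9650 = 2.44 kΩ.

R_th ≤ 2.44 kΩ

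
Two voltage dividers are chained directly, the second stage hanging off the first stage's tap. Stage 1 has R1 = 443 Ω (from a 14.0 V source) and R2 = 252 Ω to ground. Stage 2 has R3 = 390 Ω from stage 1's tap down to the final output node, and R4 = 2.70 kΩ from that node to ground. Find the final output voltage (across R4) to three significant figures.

V_out ≈ 4.22 V

Stage 2 presents R3+R4 = 3090 Ω as a load on stage 1's tap.
Stage 1's lower leg becomes R2‖(R3+R4) = 233.0 Ω, so V_mid = 14.0 × 233.0/676.0 = 4.825 V.
Stage 2 is itself unloaded: V_out = V_mid × R4/(R3+R4) = 4.825 × 2700/3090 = 4.22 V.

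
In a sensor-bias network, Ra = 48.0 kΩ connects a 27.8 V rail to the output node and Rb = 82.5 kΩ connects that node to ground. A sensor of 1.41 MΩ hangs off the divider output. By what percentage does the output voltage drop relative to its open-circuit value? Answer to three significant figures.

The divider's output (Thévenin) resistance is Ra‖Rb = 30.34 kΩ.
Fractional drop under load = R_th/(R_th + R_L) = 30.34 / (30.34 + 1410) = 0.02107.
So the output falls by 2.11 %.

2.11 %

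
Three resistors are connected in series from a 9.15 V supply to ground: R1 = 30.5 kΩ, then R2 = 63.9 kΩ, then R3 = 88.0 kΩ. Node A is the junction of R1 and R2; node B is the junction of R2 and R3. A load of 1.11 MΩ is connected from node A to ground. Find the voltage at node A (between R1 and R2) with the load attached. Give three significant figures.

V ≈ 7.45 V

Below node A the series string R2+R3 = 151.9 kΩ sits in parallel with the 1110 kΩ load: 133.6 kΩ.
V_A = 9.15 × 133.6/(30.5 + 133.6) = 7.45 V.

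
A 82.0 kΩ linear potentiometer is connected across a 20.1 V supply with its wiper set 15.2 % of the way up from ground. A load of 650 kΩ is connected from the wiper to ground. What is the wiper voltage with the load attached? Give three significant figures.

The wiper splits the pot into (1−α)R = 69.54 kΩ above and αR = 12.46 kΩ below.
Lower section ‖ load = 12.23 kΩ.
V_wiper = 20.1 × 12.23/(69.54 + 12.23) = 3.01 V.

V ≈ 3.01 V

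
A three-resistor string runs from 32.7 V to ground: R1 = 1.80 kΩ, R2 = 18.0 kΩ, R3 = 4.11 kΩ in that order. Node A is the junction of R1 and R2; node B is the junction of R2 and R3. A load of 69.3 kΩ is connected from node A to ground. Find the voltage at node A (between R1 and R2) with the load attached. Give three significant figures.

Below node A the series string R2+R3 = 22.11 kΩ sits in parallel with the 69.3 kΩ load: 16.76 kΩ.
V_A = 32.7 × 16.76/(1.80 + 16.76) = 29.5 V.

V ≈ 29.5 V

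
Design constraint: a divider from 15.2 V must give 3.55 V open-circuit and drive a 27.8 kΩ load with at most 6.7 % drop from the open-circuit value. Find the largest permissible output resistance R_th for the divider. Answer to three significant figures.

Loading drop = R_th/(R_th + R_L) ≤ 0.0670, so R_th ≤ R_L · ε/(1−ε) = 27.8 kΩ × 0.0670/0.9330 = 2.00 kΩ.

R_th ≤ 2.00 kΩ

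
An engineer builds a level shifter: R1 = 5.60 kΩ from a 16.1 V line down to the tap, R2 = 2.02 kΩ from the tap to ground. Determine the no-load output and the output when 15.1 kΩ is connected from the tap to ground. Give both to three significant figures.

Open-circuit: V = 16.1 × 2.02/(5.60 + 2.02) = 4.27 V.
With the load, R2 becomes R2‖R_L = 1.782 kΩ, so V = 16.1 × 1.782/7.382 = 3.89 V.

Unloaded: 4.27 V; loaded: 3.89 V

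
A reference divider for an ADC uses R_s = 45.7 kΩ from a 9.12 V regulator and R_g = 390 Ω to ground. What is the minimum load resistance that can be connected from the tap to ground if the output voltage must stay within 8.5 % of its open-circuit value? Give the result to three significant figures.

Output resistance R_th = R_s‖R_g = (45700 × 390)/46090 = 386.7 Ω.
The fractional drop is R_th/(R_th + R_L); requiring this ≤ 0.0850 gives R_L ≥ R_th(1/0.0850 − 1) = 386.7 × 10.76 = 4.16 kΩ.

R_L(min) ≈ 4.16 kΩ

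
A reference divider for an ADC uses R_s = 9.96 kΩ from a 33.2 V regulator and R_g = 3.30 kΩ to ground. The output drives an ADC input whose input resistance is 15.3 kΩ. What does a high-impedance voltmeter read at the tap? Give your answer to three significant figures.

V_out ≈ 7.11 V

The load sits in parallel with R_g: R_g‖R_L = (3.30 × 15.3) / (3.30 + 15.3) = 2.715 kΩ.
V_out = 33.2 × 2.715 / (9.96 + 2.715) = 33.2 × 2.715/12.67 = 7.11 V.
(Unloaded it would have been 8.26 V.)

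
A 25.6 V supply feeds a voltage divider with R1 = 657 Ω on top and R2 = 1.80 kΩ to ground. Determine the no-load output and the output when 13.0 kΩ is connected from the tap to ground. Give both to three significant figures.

Open-circuit: V = 25.6 × 1800/(657 + 1800) = 18.8 V.
With the load, R2 becomes R2‖R_L = 1581 Ω, so V = 25.6 × 1581/2238 = 18.1 V.

Unloaded: 18.8 V; loaded: 18.1 V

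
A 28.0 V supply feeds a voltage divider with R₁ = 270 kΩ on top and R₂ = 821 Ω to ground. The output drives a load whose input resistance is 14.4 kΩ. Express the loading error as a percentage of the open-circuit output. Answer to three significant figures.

The divider's output (Thévenin) resistance is R₁‖R₂ = 818.5 Ω.
Fractional drop under load = R_th/(R_th + R_L) = 818.5 / (818.5 + 14400) = 0.05378.
So the output falls by 5.38 %.

5.38 %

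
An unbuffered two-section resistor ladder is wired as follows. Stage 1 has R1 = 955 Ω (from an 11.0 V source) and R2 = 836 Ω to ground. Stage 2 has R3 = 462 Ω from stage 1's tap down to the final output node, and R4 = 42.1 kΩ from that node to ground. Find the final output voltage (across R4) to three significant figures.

V_out ≈ 5.03 V

Stage 2 presents R3+R4 = 42560 Ω as a load on stage 1's tap.
Stage 1's lower leg becomes R2‖(R3+R4) = 819.9 Ω, so V_mid = 11.0 × 819.9/1775 = 5.081 V.
Stage 2 is itself unloaded: V_out = V_mid × R4/(R3+R4) = 5.081 × 42100/42560 = 5.03 V.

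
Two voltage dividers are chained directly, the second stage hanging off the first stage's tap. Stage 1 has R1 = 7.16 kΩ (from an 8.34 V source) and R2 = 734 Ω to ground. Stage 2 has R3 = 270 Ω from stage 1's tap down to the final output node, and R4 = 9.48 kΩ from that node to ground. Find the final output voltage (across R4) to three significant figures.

V_out ≈ 0.706 V

Stage 2 presents R3+R4 = 9750 Ω as a load on stage 1's tap.
Stage 1's lower leg becomes R2‖(R3+R4) = 682.6 Ω, so V_mid = 8.34 × 682.6/7843 = 0.7259 V.
Stage 2 is itself unloaded: V_out = V_mid × R4/(R3+R4) = 0.7259 × 9480/9750 = 0.706 V.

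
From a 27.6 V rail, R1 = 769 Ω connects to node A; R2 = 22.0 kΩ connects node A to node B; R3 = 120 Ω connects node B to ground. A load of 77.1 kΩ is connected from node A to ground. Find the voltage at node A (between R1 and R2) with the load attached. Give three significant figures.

Below node A the series string R2+R3 = 22120 Ω sits in parallel with the 77100 Ω load: 17190 Ω.
V_A = 27.6 × 17190/(769 + 17190) = 26.4 V.

V ≈ 26.4 V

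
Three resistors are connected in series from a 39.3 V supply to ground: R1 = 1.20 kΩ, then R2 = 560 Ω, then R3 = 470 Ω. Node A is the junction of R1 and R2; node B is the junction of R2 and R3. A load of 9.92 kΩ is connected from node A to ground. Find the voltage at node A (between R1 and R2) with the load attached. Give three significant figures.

V ≈ 17.2 V

Below node A the series string R2+R3 = 1030 Ω sits in parallel with the 9920 Ω load: 933.1 Ω.
V_A = 39.3 × 933.1/(1200 + 933.1) = 17.2 V.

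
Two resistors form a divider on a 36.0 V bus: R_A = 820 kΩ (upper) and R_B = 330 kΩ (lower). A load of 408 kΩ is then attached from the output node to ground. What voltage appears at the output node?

The load sits in parallel with R_B: R_B‖R_L = (330 × 408) / (330 + 408) = 182.4 kΩ.
V_out = 36.0 × 182.4 / (820 + 182.4) = 36.0 × 182.4/1002 = 6.55 V.

V_out ≈ 6.55 V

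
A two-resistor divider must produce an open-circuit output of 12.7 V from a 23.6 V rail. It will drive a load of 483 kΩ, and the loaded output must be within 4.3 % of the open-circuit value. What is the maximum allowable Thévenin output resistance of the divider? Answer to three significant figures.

Loading drop = R_th/(R_th + R_L) ≤ 0.0430, so R_th ≤ R_L · ε/(1−ε) = 483 kΩ × 0.0430/0.9570 = 21.7 kΩ.
(Any R1, R2 with R2/(R1+R2) = 0.538 and R1‖R2 ≤ 21.7 kΩ will meet the spec.)

R_th ≤ 21.7 kΩ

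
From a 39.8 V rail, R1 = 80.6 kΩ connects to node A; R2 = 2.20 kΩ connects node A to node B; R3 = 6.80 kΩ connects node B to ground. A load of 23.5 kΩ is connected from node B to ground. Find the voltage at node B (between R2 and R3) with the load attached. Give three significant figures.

At node B, R3 is in parallel with the load: R3‖R_L = 5.274 kΩ.
Below node A the resistance is R2 + (R3‖R_L) = 7.474 kΩ, so V_A = 39.8 × 7.474/88.07 = 3.377 V.
Then V_B = V_A × (R3‖R_L)/(R2 + R3‖R_L) = 3.377 × 5.274/7.474 = 2.38 V.

V ≈ 2.38 V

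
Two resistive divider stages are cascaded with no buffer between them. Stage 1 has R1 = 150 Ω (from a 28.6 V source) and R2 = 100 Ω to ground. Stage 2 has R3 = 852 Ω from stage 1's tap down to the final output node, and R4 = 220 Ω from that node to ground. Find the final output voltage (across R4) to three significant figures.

Stage 2 presents R3+R4 = 1072 Ω as a load on stage 1's tap.
Stage 1's lower leg becomes R2‖(R3+R4) = 91.47 Ω, so V_mid = 28.6 × 91.47/241.5 = 10.83 V.
Stage 2 is itself unloaded: V_out = V_mid × R4/(R3+R4) = 10.83 × 220/1072 = 2.22 V.

V_out ≈ 2.22 V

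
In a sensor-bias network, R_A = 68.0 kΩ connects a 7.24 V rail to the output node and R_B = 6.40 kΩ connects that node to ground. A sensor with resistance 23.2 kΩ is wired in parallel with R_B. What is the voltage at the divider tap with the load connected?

The load sits in parallel with R_B: R_B‖R_L = (6.40 × 23.2) / (6.40 + 23.2) = 5.016 kΩ.
V_out = 7.24 × 5.016 / (68.0 + 5.016) = 7.24 × 5.016/73.02 = 0.497 V.
(Unloaded it would have been 0.623 V.)

V_out ≈ 0.497 V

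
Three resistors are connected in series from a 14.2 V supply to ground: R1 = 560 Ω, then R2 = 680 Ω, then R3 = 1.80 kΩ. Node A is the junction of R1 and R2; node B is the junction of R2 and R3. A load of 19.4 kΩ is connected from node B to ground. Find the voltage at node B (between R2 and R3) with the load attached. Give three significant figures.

V ≈ 8.10 V

At node B, R3 is in parallel with the load: R3‖R_L = 1647 Ω.
Below node A the resistance is R2 + (R3‖R_L) = 2327 Ω, so V_A = 14.2 × 2327/2887 = 11.45 V.
Then V_B = V_A × (R3‖R_L)/(R2 + R3‖R_L) = 11.45 × 1647/2327 = 8.10 V.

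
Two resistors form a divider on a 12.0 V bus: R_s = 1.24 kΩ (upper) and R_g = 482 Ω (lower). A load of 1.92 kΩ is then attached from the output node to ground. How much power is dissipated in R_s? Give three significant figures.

P ≈ 67.6 mW

Total resistance from the source is R_s + (R_g‖R_L) = 1625 Ω, so I = 12.0/1625 Ω = 7.383 mA.
P = I²·R_s = (7.383 mA)² × 1.24 kΩ = 67.6 mW.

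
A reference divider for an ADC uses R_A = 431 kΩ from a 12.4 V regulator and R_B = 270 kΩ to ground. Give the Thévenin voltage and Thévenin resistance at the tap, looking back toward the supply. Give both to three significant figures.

V_th is the open-circuit tap voltage: 12.4 × 270/(431 + 270) = 4.78 V.
With the supply zeroed, R_A and R_B appear in parallel from the tap: R_th = R_A‖R_B = (431 × 270)/701.0 = 166 kΩ.

V_th = 4.78 V, R_th = 166 kΩ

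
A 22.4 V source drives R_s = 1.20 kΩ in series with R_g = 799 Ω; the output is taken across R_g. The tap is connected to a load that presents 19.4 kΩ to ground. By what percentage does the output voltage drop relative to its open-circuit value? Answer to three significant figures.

The divider's output (Thévenin) resistance is R_s‖R_g = 479.6 Ω.
Fractional drop under load = R_th/(R_th + R_L) = 479.6 / (479.6 + 19400) = 0.02413.
So the output falls by 2.41 %.

2.41 %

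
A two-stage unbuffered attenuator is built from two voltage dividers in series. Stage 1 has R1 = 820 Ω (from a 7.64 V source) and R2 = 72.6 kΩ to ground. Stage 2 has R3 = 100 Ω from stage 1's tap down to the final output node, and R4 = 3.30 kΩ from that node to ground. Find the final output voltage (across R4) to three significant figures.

Stage 2 presents R3+R4 = 3400 Ω as a load on stage 1's tap.
Stage 1's lower leg becomes R2‖(R3+R4) = 3248 Ω, so V_mid = 7.64 × 3248/4068 = 6.100 V.
Stage 2 is itself unloaded: V_out = V_mid × R4/(R3+R4) = 6.100 × 3300/3400 = 5.92 V.

V_out ≈ 5.92 V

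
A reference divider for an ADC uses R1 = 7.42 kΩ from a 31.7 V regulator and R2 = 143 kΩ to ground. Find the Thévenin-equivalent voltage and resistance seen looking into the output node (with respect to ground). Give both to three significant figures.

V_th is the open-circuit tap voltage: 31.7 × 143/(7.42 + 143) = 30.1 V.
With the supply zeroed, R1 and R2 appear in parallel from the tap: R_th = R1‖R2 = (7.42 × 143)/150.4 = 7.05 kΩ.

V_th = 30.1 V, R_th = 7.05 kΩ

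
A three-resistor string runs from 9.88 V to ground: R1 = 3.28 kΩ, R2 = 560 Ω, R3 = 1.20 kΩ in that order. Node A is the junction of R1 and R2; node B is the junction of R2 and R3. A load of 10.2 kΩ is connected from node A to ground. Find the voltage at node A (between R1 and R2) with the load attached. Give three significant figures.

Below node A the series string R2+R3 = 1760 Ω sits in parallel with the 10200 Ω load: 1501 Ω.
V_A = 9.88 × 1501/(3280 + 1501) = 3.10 V.

V ≈ 3.10 V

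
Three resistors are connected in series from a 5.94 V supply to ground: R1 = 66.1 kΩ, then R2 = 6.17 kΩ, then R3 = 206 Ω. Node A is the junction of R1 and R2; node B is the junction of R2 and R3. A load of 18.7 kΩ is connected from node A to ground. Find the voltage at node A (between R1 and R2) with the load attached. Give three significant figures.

Below node A the series string R2+R3 = 6376 Ω sits in parallel with the 18700 Ω load: 4755 Ω.
V_A = 5.94 × 4755/(66100 + 4755) = 0.399 V.

V ≈ 0.399 V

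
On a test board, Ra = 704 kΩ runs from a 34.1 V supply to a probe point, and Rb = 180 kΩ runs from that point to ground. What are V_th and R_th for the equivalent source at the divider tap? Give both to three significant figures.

V_th is the open-circuit tap voltage: 34.1 × 180/(704 + 180) = 6.94 V.
With the supply zeroed, Ra and Rb appear in parallel from the tap: R_th = Ra‖Rb = (704 × 180)/884.0 = 143 kΩ.

V_th = 6.94 V, R_th = 143 kΩ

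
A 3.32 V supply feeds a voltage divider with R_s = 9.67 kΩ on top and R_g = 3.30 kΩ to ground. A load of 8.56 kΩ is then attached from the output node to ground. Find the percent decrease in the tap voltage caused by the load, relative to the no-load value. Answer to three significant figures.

Unloaded V = 3.32 × 3.30/12.97 = 0.8447 V.
Loaded: R_g‖R_L = 2.382 kΩ, giving V = 3.32 × 2.382/12.05 = 0.6561 V.
Drop = (0.8447 − 0.6561) / 0.8447 = 22.3 %.

22.3 %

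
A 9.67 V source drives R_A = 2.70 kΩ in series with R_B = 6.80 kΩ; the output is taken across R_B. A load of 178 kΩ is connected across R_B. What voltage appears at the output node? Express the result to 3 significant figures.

The load sits in parallel with R_B: R_B‖R_L = (6.80 × 178) / (6.80 + 178) = 6.550 kΩ.
V_out = 9.67 × 6.550 / (2.70 + 6.550) = 9.67 × 6.550/9.250 = 6.85 V.

V_out ≈ 6.85 V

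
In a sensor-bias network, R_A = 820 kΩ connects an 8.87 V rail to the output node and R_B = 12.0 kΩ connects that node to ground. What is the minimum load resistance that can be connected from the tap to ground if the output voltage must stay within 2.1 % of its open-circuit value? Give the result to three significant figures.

Output resistance R_th = R_A‖R_B = (820 × 12.0)/832.0 = 11.83 kΩ.
The fractional drop is R_th/(R_th + R_L); requiring this ≤ 0.0210 gives R_L ≥ R_th(1/0.0210 − 1) = 11.83 × 46.62 = 551 kΩ.

R_L(min) ≈ 551 kΩ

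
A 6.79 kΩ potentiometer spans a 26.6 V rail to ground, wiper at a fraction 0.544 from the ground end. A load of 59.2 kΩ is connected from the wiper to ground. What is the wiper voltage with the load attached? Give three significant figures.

The wiper splits the pot into (1−α)R = 3.096 kΩ above and αR = 3.694 kΩ below.
Lower section ‖ load = 3.477 kΩ.
V_wiper = 26.6 × 3.477/(3.096 + 3.477) = 14.1 V.

V ≈ 14.1 V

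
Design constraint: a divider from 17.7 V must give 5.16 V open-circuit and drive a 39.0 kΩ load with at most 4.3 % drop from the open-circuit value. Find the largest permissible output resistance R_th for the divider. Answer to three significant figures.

R_th ≤ 1.75 kΩ

Loading drop = R_th/(R_th + R_L) ≤ 0.0430, so R_th ≤ R_L · ε/(1−ε) = 39.0 kΩ × 0.0430/0.9570 = 1.75 kΩ.
(Any R1, R2 with R2/(R1+R2) = 0.292 and R1‖R2 ≤ 1.75 kΩ will meet the spec.)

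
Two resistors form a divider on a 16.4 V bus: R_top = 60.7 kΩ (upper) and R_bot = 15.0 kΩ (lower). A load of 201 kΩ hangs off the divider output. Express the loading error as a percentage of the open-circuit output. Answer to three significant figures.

The divider's output (Thévenin) resistance is R_top‖R_bot = 12.03 kΩ.
Fractional drop under load = R_th/(R_th + R_L) = 12.03 / (12.03 + 201) = 0.05646.
So the output falls by 5.65 %.

5.65 %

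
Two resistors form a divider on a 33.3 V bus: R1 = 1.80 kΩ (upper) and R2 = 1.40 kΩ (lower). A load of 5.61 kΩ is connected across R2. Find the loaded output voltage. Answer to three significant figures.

V_out ≈ 12.8 V

The load sits in parallel with R2: R2‖R_L = (1.40 × 5.61) / (1.40 + 5.61) = 1.120 kΩ.
V_out = 33.3 × 1.120 / (1.80 + 1.120) = 33.3 × 1.120/2.920 = 12.8 V.
(Unloaded it would have been 14.6 V.)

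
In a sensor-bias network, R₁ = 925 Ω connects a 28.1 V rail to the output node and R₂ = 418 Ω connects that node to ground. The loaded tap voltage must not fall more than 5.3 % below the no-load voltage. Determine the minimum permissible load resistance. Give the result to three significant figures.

Output resistance R_th = R₁‖R₂ = (925 × 418)/1343 = 287.9 Ω.
The fractional drop is R_th/(R_th + R_L); requiring this ≤ 0.0530 gives R_L ≥ R_th(1/0.0530 − 1) = 287.9 × 17.87 = 5.14 kΩ.

R_L(min) ≈ 5.14 kΩ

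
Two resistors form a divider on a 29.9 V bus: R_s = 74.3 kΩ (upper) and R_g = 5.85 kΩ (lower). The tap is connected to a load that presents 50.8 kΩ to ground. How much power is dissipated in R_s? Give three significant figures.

P ≈ 10.5 mW

Total resistance from the source is R_s + (R_g‖R_L) = 79.55 kΩ, so I = 29.9/79.55 kΩ = 0.3759 mA.
P = I²·R_s = (0.3759 mA)² × 74.3 kΩ = 10.5 mW.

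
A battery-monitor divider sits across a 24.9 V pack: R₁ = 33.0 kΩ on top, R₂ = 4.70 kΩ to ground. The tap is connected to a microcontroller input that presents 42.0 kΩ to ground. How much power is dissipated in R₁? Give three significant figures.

Total resistance from the source is R₁ + (R₂‖R_L) = 37.23 kΩ, so I = 24.9/37.23 kΩ = 0.6689 mA.
P = I²·R₁ = (0.6689 mA)² × 33.0 kΩ = 14.8 mW.

P ≈ 14.8 mW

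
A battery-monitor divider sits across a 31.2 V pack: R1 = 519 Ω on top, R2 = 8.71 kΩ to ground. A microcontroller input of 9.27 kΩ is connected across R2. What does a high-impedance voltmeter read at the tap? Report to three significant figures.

The load sits in parallel with R2: R2‖R_L = (8710 × 9270) / (8710 + 9270) = 4491 Ω.
V_out = 31.2 × 4491 / (519 + 4491) = 31.2 × 4491/5010 = 28.0 V.

V_out ≈ 28.0 V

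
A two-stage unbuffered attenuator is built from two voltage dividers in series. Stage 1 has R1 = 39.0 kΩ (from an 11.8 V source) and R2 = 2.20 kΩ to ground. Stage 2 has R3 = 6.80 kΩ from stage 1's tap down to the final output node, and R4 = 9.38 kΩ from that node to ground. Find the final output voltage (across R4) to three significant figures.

Stage 2 presents R3+R4 = 16.18 kΩ as a load on stage 1's tap.
Stage 1's lower leg becomes R2‖(R3+R4) = 1.937 kΩ, so V_mid = 11.8 × 1.937/40.94 = 0.5582 V.
Stage 2 is itself unloaded: V_out = V_mid × R4/(R3+R4) = 0.5582 × 9.38/16.18 = 0.324 V.

V_out ≈ 0.324 V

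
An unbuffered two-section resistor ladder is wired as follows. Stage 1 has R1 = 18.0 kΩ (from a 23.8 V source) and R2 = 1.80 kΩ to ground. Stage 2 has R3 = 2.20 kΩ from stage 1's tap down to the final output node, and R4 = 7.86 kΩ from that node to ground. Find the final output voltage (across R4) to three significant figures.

Stage 2 presents R3+R4 = 10.06 kΩ as a load on stage 1's tap.
Stage 1's lower leg becomes R2‖(R3+R4) = 1.527 kΩ, so V_mid = 23.8 × 1.527/19.53 = 1.861 V.
Stage 2 is itself unloaded: V_out = V_mid × R4/(R3+R4) = 1.861 × 7.86/10.06 = 1.45 V.

V_out ≈ 1.45 V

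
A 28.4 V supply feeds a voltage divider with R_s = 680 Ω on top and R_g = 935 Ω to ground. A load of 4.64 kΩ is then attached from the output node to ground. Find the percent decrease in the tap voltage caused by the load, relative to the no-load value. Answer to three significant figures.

The divider's output (Thévenin) resistance is R_s‖R_g = 393.7 Ω.
Fractional drop under load = R_th/(R_th + R_L) = 393.7 / (393.7 + 4640) = 0.07821.
So the output falls by 7.82 %.

7.82 %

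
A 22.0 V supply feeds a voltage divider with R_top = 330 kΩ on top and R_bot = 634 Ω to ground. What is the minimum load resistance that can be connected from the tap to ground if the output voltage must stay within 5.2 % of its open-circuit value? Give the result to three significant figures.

R_L(min) ≈ 11.5 kΩ

Output resistance R_th = R_top‖R_bot = (330000 × 634)/330600 = 632.8 Ω.
The fractional drop is R_th/(R_th + R_L); requiring this ≤ 0.0520 gives R_L ≥ R_th(1/0.0520 − 1) = 632.8 × 18.23 = 11.5 kΩ.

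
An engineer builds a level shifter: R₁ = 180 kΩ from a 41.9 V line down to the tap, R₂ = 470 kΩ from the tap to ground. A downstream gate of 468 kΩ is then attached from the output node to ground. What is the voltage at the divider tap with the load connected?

The load sits in parallel with R₂: R₂‖R_L = (470 × 468) / (470 + 468) = 234.5 kΩ.
V_out = 41.9 × 234.5 / (180 + 234.5) = 41.9 × 234.5/414.5 = 23.7 V.

V_out ≈ 23.7 V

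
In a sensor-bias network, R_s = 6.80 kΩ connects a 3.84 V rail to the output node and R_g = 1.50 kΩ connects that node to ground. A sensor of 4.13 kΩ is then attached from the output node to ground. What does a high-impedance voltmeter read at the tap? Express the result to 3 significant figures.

V_out ≈ 0.535 V

The load sits in parallel with R_g: R_g‖R_L = (1.50 × 4.13) / (1.50 + 4.13) = 1.100 kΩ.
V_out = 3.84 × 1.100 / (6.80 + 1.100) = 3.84 × 1.100/7.900 = 0.535 V.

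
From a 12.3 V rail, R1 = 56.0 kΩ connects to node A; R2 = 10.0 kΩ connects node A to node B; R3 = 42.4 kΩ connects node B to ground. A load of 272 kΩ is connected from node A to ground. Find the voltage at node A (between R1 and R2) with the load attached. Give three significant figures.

V ≈ 5.41 V

Below node A the series string R2+R3 = 52.40 kΩ sits in parallel with the 272 kΩ load: 43.94 kΩ.
V_A = 12.3 × 43.94/(56.0 + 43.94) = 5.41 V.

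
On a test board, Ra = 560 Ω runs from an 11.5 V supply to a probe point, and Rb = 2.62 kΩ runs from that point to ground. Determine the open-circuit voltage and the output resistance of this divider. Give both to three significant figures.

V_th = 9.47 V, R_th = 461 Ω

V_th is the open-circuit tap voltage: 11.5 × 2620/(560 + 2620) = 9.47 V.
With the supply zeroed, Ra and Rb appear in parallel from the tap: R_th = Ra‖Rb = (560 × 2620)/3180 = 461 Ω.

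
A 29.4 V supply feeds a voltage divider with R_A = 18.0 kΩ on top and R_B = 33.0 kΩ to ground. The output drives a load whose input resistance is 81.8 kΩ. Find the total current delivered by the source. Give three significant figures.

I ≈ 0.708 mA

R_B‖R_L = 23.51 kΩ, so the source sees R_A + R_B‖R_L = 41.51 kΩ.
I = 29.4 V / 41.51 kΩ = 0.708 mA.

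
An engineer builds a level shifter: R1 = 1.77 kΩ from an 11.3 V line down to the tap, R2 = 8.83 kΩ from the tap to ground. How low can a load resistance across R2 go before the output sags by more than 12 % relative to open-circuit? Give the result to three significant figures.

R_L(min) ≈ 10.8 kΩ

Output resistance R_th = R1‖R2 = (1.77 × 8.83)/10.60 = 1.474 kΩ.
The fractional drop is R_th/(R_th + R_L); requiring this ≤ 0.120 gives R_L ≥ R_th(1/0.120 − 1) = 1.474 × 7.333 = 10.8 kΩ.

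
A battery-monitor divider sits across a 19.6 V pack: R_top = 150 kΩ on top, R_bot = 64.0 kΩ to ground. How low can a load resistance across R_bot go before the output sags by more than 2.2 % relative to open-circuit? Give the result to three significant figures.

R_L(min) ≈ 1.99 MΩ

Output resistance R_th = R_top‖R_bot = (150 × 64.0)/214.0 = 44.86 kΩ.
The fractional drop is R_th/(R_th + R_L); requiring this ≤ 0.0220 gives R_L ≥ R_th(1/0.0220 − 1) = 44.86 × 44.45 = 1.99 MΩ.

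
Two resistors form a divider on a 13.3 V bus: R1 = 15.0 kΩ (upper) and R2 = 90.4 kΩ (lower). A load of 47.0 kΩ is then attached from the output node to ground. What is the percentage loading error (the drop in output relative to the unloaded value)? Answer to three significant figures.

The divider's output (Thévenin) resistance is R1‖R2 = 12.87 kΩ.
Fractional drop under load = R_th/(R_th + R_L) = 12.87 / (12.87 + 47.0) = 0.2149.
So the output falls by 21.5 %.

21.5 %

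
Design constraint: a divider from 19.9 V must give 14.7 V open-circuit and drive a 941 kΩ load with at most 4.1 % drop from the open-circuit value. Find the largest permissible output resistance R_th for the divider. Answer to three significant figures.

Loading drop = R_th/(R_th + R_L) ≤ 0.0410, so R_th ≤ R_L · ε/(1−ε) = 941 kΩ × 0.0410/0.9590 = 40.2 kΩ.
(Any R1, R2 with R2/(R1+R2) = 0.739 and R1‖R2 ≤ 40.2 kΩ will meet the spec.)

R_th ≤ 40.2 kΩ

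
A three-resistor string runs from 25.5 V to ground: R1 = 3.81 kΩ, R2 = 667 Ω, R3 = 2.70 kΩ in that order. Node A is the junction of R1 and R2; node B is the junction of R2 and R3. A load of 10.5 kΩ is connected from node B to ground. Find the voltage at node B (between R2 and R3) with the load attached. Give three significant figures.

V ≈ 8.27 V

At node B, R3 is in parallel with the load: R3‖R_L = 2148 Ω.
Below node A the resistance is R2 + (R3‖R_L) = 2815 Ω, so V_A = 25.5 × 2815/6625 = 10.83 V.
Then V_B = V_A × (R3‖R_L)/(R2 + R3‖R_L) = 10.83 × 2148/2815 = 8.27 V.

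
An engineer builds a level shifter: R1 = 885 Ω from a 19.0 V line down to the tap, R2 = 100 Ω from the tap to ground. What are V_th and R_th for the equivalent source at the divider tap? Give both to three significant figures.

V_th is the open-circuit tap voltage: 19.0 × 100/(885 + 100) = 1.93 V.
With the supply zeroed, R1 and R2 appear in parallel from the tap: R_th = R1‖R2 = (885 × 100)/985.0 = 89.8 Ω.

V_th = 1.93 V, R_th = 89.8 Ω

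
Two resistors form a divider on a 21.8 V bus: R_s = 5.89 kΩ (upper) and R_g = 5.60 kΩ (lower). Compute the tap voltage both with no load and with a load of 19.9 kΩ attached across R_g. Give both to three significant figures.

Open-circuit: V = 21.8 × 5.60/(5.89 + 5.60) = 10.6 V.
With the load, R_g becomes R_g‖R_L = 4.370 kΩ, so V = 21.8 × 4.370/10.26 = 9.29 V.

Unloaded: 10.6 V; loaded: 9.29 V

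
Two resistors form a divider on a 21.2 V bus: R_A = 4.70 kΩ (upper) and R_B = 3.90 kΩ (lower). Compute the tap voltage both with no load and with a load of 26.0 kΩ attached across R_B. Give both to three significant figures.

Unloaded: 9.61 V; loaded: 8.89 V

Open-circuit: V = 21.2 × 3.90/(4.70 + 3.90) = 9.61 V.
With the load, R_B becomes R_B‖R_L = 3.391 kΩ, so V = 21.2 × 3.391/8.091 = 8.89 V.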